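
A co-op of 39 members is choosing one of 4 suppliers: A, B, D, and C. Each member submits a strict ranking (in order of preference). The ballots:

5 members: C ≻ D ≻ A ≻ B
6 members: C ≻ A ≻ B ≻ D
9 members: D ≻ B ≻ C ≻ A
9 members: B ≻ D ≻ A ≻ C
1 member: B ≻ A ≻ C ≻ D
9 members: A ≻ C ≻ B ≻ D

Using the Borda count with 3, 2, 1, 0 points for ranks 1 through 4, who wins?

A: 5·1 + 6·2 + 9·0 + 9·1 + 1·2 + 9·3 = 55
B: 5·0 + 6·1 + 9·2 + 9·3 + 1·3 + 9·1 = 63
D: 5·2 + 6·0 + 9·3 + 9·2 + 1·0 + 9·0 = 55
C: 5·3 + 6·3 + 9·1 + 9·0 + 1·1 + 9·2 = 61
B has the highest Borda score (63).

B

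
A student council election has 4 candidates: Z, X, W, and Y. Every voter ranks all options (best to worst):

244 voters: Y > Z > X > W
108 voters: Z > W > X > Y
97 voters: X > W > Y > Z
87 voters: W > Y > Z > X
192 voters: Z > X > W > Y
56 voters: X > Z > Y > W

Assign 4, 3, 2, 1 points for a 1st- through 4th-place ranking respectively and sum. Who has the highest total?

Z

Z: 244·3 + 108·4 + 97·1 + 87·2 + 192·4 + 56·3 = 2371
X: 244·2 + 108·2 + 97·4 + 87·1 + 192·3 + 56·4 = 1979
W: 244·1 + 108·3 + 97·3 + 87·4 + 192·2 + 56·1 = 1647
Y: 244·4 + 108·1 + 97·2 + 87·3 + 192·1 + 56·2 = 1843
Z has the highest Borda score (2371).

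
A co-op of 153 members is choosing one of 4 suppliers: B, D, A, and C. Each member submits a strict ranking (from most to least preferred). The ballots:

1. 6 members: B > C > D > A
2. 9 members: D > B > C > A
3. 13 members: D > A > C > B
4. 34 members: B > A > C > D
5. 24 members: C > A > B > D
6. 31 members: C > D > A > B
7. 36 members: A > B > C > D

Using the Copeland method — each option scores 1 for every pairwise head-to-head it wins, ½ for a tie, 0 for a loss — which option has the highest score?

B: beats D and C; loses to A → score 2.
D: loses to B, A, and C → score 0.
A: beats B, D, and C → score 3.
C: beats D; loses to B and A → score 1.
A has the best pairwise record.

A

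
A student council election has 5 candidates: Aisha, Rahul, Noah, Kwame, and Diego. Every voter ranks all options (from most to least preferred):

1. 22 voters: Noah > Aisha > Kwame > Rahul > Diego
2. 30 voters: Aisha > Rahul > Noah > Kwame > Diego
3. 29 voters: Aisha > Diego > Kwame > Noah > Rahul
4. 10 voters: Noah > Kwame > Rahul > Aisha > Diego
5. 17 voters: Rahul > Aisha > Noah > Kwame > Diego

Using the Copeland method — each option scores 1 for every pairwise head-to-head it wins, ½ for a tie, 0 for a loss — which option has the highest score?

Aisha: beats Rahul, Noah, Kwame, and Diego → score 4.
Rahul: beats Diego; loses to Aisha, Noah, and Kwame → score 1.
Noah: beats Rahul, Kwame, and Diego; loses to Aisha → score 3.
Kwame: beats Rahul and Diego; loses to Aisha and Noah → score 2.
Diego: loses to Aisha, Rahul, Noah, and Kwame → score 0.
Aisha has the best pairwise record.

Aisha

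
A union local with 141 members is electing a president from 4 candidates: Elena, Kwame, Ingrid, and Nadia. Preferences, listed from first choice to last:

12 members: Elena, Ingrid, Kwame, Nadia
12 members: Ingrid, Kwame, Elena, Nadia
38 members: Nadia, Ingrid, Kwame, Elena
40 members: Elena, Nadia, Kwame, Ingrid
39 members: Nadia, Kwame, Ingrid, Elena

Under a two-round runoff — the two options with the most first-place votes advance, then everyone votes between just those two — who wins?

Nadia

Round 1 first-place votes: Elena 52, Kwame 0, Ingrid 12, Nadia 77.
Nadia and Elena advance.
Runoff: Nadia is preferred to Elena by 77 voters; Elena by 64.
Nadia wins the runoff.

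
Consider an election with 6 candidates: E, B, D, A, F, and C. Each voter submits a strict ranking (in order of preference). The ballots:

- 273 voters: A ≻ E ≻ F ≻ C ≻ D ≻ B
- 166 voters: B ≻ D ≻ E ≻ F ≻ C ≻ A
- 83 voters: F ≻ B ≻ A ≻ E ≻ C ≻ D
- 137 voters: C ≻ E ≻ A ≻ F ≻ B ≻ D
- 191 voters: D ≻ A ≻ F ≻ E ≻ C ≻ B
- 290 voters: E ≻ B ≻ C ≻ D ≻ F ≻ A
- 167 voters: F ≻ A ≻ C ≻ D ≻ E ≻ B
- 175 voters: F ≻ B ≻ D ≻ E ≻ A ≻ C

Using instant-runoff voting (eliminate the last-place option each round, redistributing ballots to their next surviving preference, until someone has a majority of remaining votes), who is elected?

E

Round 1: E 290, B 166, D 191, A 273, F 425, C 137. Eliminate C.
Round 2: E 427, B 166, D 191, A 273, F 425. Eliminate B.
Round 3: E 427, D 357, A 273, F 425. Eliminate A.
Round 4: E 700, D 357, F 425. Eliminate D.
Round 5: E 866, F 616. E has a majority.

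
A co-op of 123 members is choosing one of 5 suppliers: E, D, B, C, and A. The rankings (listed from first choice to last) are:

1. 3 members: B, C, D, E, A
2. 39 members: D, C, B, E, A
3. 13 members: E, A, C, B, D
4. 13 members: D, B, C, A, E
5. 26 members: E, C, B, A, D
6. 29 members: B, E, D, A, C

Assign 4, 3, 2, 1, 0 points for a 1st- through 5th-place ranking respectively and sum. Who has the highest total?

B

E: 3·1 + 39·1 + 13·4 + 13·0 + 26·4 + 29·3 = 285
D: 3·2 + 39·4 + 13·0 + 13·4 + 26·0 + 29·2 = 272
B: 3·4 + 39·2 + 13·1 + 13·3 + 26·2 + 29·4 = 310
C: 3·3 + 39·3 + 13·2 + 13·2 + 26·3 + 29·0 = 256
A: 3·0 + 39·0 + 13·3 + 13·1 + 26·1 + 29·1 = 107
B has the highest Borda score (310).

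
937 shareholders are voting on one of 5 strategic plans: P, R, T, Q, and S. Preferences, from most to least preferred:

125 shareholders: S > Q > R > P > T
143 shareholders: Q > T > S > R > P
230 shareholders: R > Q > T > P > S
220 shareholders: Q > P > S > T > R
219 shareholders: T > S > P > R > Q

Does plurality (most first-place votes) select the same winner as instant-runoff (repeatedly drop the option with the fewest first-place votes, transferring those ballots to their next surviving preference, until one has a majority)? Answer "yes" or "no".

yes

Plurality — first-place votes: P 0, R 230, T 219, Q 363, S 125. Winner: Q.
Instant-runoff — R1 P 0, R 230, T 219, Q 363, S 125 (P out); R2 R 230, T 219, Q 363, S 125 (S out); R3 R 230, T 219, Q 488 (Q winner). Winner: Q.
The two methods agree.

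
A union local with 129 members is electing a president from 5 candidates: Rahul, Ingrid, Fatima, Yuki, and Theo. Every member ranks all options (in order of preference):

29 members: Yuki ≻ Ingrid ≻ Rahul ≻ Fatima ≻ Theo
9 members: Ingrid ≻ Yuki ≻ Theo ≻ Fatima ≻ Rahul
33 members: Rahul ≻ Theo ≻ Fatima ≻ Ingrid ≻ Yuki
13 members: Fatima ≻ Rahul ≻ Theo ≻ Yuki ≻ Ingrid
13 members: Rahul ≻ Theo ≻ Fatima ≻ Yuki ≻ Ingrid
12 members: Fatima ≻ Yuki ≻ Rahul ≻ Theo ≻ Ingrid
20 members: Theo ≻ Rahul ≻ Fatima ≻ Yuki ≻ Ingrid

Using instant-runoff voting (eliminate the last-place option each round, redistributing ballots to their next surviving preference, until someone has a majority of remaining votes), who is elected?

Rahul

Round 1: Rahul 46, Ingrid 9, Fatima 25, Yuki 29, Theo 20. Eliminate Ingrid.
Round 2: Rahul 46, Fatima 25, Yuki 38, Theo 20. Eliminate Theo.
Round 3: Rahul 66, Fatima 25, Yuki 38. Rahul has a majority.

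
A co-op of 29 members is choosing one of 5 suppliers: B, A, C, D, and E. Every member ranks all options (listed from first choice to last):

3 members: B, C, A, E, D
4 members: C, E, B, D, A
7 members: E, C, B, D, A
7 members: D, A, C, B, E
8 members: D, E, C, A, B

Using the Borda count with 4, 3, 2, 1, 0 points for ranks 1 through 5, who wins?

B: 3·4 + 4·2 + 7·2 + 7·1 + 8·0 = 41
A: 3·2 + 4·0 + 7·0 + 7·3 + 8·1 = 35
C: 3·3 + 4·4 + 7·3 + 7·2 + 8·2 = 76
D: 3·0 + 4·1 + 7·1 + 7·4 + 8·4 = 71
E: 3·1 + 4·3 + 7·4 + 7·0 + 8·3 = 67
C has the highest Borda score (76).

C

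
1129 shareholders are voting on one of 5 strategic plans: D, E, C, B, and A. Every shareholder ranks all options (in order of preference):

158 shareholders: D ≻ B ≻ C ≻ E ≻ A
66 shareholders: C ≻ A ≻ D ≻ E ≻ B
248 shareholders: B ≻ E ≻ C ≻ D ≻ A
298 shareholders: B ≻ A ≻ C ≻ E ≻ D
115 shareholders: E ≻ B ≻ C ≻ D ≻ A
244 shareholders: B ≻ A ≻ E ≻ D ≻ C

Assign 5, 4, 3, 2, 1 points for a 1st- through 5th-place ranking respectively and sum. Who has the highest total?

B

D: 158·5 + 66·3 + 248·2 + 298·1 + 115·2 + 244·2 = 2500
E: 158·2 + 66·2 + 248·4 + 298·2 + 115·5 + 244·3 = 3343
C: 158·3 + 66·5 + 248·3 + 298·3 + 115·3 + 244·1 = 3031
B: 158·4 + 66·1 + 248·5 + 298·5 + 115·4 + 244·5 = 5108
A: 158·1 + 66·4 + 248·1 + 298·4 + 115·1 + 244·4 = 2953
B has the highest Borda score (5108).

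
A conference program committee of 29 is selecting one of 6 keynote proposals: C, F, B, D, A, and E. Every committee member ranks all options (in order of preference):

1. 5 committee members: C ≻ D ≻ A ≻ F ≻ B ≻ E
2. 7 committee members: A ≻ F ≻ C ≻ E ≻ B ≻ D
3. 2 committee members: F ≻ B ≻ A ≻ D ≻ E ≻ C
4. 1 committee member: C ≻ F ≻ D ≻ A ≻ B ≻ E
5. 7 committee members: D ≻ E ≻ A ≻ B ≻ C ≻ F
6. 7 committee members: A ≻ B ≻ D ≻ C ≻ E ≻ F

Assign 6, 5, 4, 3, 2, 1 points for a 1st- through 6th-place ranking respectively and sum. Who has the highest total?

C: 5·6 + 7·4 + 2·1 + 1·6 + 7·2 + 7·3 = 101
F: 5·3 + 7·5 + 2·6 + 1·5 + 7·1 + 7·1 = 81
B: 5·2 + 7·2 + 2·5 + 1·2 + 7·3 + 7·5 = 92
D: 5·5 + 7·1 + 2·3 + 1·4 + 7·6 + 7·4 = 112
A: 5·4 + 7·6 + 2·4 + 1·3 + 7·4 + 7·6 = 143
E: 5·1 + 7·3 + 2·2 + 1·1 + 7·5 + 7·2 = 80
A has the highest Borda score (143).

A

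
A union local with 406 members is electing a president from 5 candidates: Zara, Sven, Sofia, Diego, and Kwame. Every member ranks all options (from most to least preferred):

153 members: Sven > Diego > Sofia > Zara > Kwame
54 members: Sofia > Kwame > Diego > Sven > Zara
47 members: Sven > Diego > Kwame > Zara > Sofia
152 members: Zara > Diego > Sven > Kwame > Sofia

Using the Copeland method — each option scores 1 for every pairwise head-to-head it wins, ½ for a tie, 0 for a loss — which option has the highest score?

Diego

Zara: beats Kwame; loses to Sven, Sofia, and Diego → score 1.
Sven: beats Zara, Sofia, and Kwame; loses to Diego → score 3.
Sofia: beats Zara and Kwame; loses to Sven and Diego → score 2.
Diego: beats Zara, Sven, Sofia, and Kwame → score 4.
Kwame: loses to Zara, Sven, Sofia, and Diego → score 0.
Diego has the best pairwise record.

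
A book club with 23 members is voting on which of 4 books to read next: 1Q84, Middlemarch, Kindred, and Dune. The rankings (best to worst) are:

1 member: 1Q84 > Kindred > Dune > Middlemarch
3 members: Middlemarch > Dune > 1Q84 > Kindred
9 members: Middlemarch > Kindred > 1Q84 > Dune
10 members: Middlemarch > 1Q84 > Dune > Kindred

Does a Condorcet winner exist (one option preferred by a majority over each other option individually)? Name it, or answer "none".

Middlemarch

Middlemarch vs 1Q84: 22–1 for Middlemarch.
Middlemarch vs Kindred: 22–1 for Middlemarch.
Middlemarch vs Dune: 22–1 for Middlemarch.
Middlemarch beats every other option head-to-head.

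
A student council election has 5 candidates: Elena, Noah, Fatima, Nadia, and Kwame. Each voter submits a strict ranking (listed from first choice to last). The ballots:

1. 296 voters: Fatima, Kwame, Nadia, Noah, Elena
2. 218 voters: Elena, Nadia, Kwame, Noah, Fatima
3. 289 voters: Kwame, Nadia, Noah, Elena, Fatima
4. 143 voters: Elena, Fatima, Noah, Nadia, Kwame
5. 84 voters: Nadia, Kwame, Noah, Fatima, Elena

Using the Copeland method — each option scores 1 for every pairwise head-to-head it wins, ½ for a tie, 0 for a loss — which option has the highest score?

Kwame

Elena: beats Fatima; loses to Noah, Nadia, and Kwame → score 1.
Noah: beats Elena and Fatima; loses to Nadia and Kwame → score 2.
Fatima: loses to Elena, Noah, Nadia, and Kwame → score 0.
Nadia: beats Elena, Noah, and Fatima; loses to Kwame → score 3.
Kwame: beats Elena, Noah, Fatima, and Nadia → score 4.
Kwame has the best pairwise record.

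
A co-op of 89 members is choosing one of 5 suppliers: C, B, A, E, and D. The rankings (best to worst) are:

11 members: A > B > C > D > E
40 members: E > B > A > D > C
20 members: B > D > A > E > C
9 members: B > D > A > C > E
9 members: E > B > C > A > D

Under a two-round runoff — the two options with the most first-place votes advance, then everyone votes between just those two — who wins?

Round 1 first-place votes: C 0, B 29, A 11, E 49, D 0.
E and B advance.
Runoff: E is preferred to B by 49 voters; B by 40.
E wins the runoff.

E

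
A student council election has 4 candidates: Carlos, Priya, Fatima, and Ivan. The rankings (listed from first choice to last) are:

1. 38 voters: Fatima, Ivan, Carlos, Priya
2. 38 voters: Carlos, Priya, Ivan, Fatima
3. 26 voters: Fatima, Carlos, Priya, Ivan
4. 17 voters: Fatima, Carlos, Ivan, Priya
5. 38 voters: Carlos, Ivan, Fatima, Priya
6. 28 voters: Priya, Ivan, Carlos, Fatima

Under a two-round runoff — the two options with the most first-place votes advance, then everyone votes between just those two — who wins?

Round 1 first-place votes: Carlos 76, Priya 28, Fatima 81, Ivan 0.
Fatima and Carlos advance.
Runoff: Fatima is preferred to Carlos by 81 voters; Carlos by 104.
Carlos wins the runoff.

Carlos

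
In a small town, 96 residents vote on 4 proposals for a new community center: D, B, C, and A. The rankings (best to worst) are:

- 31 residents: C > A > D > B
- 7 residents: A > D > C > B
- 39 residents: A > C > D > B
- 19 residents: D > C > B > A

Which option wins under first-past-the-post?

First-place votes: D 19, B 0, C 31, A 46.
A has the most first-place votes.

A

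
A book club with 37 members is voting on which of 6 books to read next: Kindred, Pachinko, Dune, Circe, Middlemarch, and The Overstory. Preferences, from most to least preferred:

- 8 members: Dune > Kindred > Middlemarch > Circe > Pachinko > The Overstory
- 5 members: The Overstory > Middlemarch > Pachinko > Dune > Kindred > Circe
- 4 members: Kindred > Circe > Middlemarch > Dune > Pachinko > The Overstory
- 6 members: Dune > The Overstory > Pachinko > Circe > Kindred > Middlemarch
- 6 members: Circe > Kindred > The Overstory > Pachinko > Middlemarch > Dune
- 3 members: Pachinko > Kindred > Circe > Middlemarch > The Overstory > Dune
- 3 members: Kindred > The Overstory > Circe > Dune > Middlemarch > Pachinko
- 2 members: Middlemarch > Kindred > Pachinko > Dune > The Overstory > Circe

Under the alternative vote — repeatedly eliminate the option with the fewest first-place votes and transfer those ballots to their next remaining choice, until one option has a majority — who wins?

Dune

Round 1: Kindred 7, Pachinko 3, Dune 14, Circe 6, Middlemarch 2, The Overstory 5. Eliminate Middlemarch.
Round 2: Kindred 9, Pachinko 3, Dune 14, Circe 6, The Overstory 5. Eliminate Pachinko.
Round 3: Kindred 12, Dune 14, Circe 6, The Overstory 5. Eliminate The Overstory.
Round 4: Kindred 12, Dune 19, Circe 6. Dune has a majority.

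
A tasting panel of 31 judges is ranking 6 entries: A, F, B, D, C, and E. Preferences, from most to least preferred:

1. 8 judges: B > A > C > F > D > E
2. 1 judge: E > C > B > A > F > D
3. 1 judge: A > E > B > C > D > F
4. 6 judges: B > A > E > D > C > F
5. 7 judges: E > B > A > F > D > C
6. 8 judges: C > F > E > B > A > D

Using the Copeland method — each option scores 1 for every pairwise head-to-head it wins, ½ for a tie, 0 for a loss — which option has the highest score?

B

A: beats F, D, and C; loses to B and E → score 3.
F: beats D and E; loses to A, B, and C → score 2.
B: beats A, F, D, and C; loses to E → score 4.
D: loses to A, F, B, C, and E → score 0.
C: beats F, D, and E; loses to A and B → score 3.
E: beats A, B, and D; loses to F and C → score 3.
B has the best pairwise record.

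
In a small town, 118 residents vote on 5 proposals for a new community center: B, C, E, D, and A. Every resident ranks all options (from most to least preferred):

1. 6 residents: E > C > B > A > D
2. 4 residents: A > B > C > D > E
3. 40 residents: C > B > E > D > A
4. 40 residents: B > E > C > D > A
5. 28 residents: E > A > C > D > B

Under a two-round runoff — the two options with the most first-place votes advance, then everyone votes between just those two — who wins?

Round 1 first-place votes: B 40, C 40, E 34, D 0, A 4.
B and C advance.
Runoff: B is preferred to C by 44 voters; C by 74.
C wins the runoff.

C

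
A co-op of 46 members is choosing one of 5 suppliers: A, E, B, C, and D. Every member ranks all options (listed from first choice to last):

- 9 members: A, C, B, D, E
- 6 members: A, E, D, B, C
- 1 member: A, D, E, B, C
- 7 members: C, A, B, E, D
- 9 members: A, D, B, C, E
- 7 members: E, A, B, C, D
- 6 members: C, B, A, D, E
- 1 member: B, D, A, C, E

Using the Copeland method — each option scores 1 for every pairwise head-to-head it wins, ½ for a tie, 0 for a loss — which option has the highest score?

A: beats E, B, C, and D → score 4.
E: loses to A, B, C, and D → score 0.
B: beats E, C, and D; loses to A → score 3.
C: beats E and D; loses to A and B → score 2.
D: beats E; loses to A, B, and C → score 1.
A has the best pairwise record.

A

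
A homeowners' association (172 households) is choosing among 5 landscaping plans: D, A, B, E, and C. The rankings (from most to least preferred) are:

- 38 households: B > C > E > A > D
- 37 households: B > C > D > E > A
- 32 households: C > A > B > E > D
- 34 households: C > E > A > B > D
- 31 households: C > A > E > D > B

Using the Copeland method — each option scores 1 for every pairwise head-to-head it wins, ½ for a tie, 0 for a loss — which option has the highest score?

C

D: loses to A, B, E, and C → score 0.
A: beats D and B; loses to E and C → score 2.
B: beats D and E; loses to A and C → score 2.
E: beats D and A; loses to B and C → score 2.
C: beats D, A, B, and E → score 4.
C has the best pairwise record.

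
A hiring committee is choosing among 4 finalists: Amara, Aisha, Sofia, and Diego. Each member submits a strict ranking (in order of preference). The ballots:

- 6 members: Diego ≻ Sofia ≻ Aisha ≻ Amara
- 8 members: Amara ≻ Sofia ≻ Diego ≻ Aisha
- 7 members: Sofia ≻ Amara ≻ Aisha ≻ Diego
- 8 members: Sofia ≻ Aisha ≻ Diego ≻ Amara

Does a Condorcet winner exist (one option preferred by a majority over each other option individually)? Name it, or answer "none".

Sofia

Sofia vs Amara: 21–8 for Sofia.
Sofia vs Aisha: 29–0 for Sofia.
Sofia vs Diego: 23–6 for Sofia.
Sofia beats every other option head-to-head.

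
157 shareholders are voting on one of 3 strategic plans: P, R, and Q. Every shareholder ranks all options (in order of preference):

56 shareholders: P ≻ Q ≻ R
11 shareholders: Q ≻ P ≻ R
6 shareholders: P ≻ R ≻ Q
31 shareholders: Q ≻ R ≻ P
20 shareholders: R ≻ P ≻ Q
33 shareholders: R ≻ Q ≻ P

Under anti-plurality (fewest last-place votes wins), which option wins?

Q

Last-place votes: P 64, R 67, Q 26.
Q is ranked last by the fewest voters, so Q wins.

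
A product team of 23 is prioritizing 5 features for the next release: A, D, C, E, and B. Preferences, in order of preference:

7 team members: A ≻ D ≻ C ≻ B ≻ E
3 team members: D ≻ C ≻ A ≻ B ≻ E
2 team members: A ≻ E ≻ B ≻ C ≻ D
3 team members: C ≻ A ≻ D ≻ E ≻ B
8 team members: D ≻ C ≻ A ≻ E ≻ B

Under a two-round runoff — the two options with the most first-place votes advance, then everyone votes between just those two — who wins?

Round 1 first-place votes: A 9, D 11, C 3, E 0, B 0.
D and A advance.
Runoff: D is preferred to A by 11 voters; A by 12.
A wins the runoff.

A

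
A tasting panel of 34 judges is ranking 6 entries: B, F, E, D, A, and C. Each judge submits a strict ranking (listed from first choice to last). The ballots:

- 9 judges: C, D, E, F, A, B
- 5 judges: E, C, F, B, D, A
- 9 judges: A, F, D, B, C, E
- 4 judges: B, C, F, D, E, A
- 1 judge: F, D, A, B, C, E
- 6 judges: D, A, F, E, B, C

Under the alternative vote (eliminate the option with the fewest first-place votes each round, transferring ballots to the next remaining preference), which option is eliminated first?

F

Round 1: B 4, F 1, E 5, D 6, A 9, C 9. Eliminate F.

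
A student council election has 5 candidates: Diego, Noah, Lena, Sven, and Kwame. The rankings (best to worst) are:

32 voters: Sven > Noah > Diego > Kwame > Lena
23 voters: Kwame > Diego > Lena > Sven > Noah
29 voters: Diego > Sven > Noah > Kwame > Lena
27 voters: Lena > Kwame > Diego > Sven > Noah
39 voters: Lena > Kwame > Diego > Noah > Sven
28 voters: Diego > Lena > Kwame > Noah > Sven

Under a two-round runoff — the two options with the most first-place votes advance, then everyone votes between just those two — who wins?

Round 1 first-place votes: Diego 57, Noah 0, Lena 66, Sven 32, Kwame 23.
Lena and Diego advance.
Runoff: Lena is preferred to Diego by 66 voters; Diego by 112.
Diego wins the runoff.

Diego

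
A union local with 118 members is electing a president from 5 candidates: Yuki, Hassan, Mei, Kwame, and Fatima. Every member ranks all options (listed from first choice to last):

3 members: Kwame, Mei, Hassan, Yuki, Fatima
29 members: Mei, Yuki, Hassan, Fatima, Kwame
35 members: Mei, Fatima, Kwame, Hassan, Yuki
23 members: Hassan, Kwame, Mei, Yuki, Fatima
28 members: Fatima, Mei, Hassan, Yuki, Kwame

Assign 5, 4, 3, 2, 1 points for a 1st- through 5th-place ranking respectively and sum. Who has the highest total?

Yuki: 3·2 + 29·4 + 35·1 + 23·2 + 28·2 = 259
Hassan: 3·3 + 29·3 + 35·2 + 23·5 + 28·3 = 365
Mei: 3·4 + 29·5 + 35·5 + 23·3 + 28·4 = 513
Kwame: 3·5 + 29·1 + 35·3 + 23·4 + 28·1 = 269
Fatima: 3·1 + 29·2 + 35·4 + 23·1 + 28·5 = 364
Mei has the highest Borda score (513).

Mei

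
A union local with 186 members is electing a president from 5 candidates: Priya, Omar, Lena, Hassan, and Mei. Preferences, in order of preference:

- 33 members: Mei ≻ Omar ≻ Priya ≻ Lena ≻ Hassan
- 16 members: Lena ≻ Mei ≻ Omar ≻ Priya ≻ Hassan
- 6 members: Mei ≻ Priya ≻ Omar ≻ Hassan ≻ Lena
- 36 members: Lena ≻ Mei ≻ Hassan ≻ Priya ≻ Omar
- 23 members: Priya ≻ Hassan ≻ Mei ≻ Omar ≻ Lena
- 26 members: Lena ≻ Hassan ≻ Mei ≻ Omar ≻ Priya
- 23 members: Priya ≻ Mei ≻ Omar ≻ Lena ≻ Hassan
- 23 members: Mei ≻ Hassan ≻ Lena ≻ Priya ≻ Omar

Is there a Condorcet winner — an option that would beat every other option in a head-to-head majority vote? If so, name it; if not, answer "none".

Mei vs Priya: 140–46 for Mei.
Mei vs Omar: 186–0 for Mei.
Mei vs Lena: 108–78 for Mei.
Mei vs Hassan: 137–49 for Mei.
Mei beats every other option head-to-head.

Mei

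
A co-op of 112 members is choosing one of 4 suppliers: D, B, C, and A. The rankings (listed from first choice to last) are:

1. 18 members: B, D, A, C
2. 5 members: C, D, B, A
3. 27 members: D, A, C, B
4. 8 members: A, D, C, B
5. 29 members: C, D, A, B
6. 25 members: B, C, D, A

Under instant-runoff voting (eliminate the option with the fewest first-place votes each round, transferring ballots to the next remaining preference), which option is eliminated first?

Round 1: D 27, B 43, C 34, A 8. Eliminate A.

A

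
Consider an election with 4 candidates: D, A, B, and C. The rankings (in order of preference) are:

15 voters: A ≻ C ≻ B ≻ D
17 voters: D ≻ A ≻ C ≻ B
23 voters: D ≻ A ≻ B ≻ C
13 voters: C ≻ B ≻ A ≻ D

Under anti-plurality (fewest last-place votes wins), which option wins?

A

Last-place votes: D 28, A 0, B 17, C 23.
A is ranked last by the fewest voters, so A wins.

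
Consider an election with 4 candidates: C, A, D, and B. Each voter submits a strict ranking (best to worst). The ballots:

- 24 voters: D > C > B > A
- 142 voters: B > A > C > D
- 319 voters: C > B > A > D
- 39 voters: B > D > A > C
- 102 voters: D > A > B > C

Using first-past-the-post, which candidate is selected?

C

First-place votes: C 319, A 0, D 126, B 181.
C has the most first-place votes.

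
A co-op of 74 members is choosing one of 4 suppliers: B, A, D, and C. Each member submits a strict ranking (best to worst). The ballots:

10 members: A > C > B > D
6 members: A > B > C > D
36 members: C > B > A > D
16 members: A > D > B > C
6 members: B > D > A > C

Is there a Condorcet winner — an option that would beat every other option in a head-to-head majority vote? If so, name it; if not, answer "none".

Checking pairwise contests:
C beats B 46–28.
B beats A 42–32.
B beats D 58–16.
A beats C 38–36.
Every option loses at least one head-to-head, so there is no Condorcet winner.

none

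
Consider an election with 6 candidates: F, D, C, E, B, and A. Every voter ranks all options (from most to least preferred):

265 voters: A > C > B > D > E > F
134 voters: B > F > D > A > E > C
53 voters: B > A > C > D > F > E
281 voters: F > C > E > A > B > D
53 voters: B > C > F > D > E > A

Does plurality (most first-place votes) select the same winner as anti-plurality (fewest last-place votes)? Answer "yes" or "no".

Plurality — first-place votes: F 281, D 0, C 0, E 0, B 240, A 265. Winner: F.
Anti-plurality — last-place votes: F 265, D 281, C 134, E 53, B 0, A 53. Winner: B.
The two methods disagree.

no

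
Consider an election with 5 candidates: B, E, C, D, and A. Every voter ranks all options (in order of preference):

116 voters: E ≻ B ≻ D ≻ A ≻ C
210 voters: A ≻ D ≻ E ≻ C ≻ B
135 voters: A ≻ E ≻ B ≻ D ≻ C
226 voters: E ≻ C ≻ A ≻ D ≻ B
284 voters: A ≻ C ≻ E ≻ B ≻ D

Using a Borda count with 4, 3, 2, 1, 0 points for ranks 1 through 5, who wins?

A

B: 116·3 + 210·0 + 135·2 + 226·0 + 284·1 = 902
E: 116·4 + 210·2 + 135·3 + 226·4 + 284·2 = 2761
C: 116·0 + 210·1 + 135·0 + 226·3 + 284·3 = 1740
D: 116·2 + 210·3 + 135·1 + 226·1 + 284·0 = 1223
A: 116·1 + 210·4 + 135·4 + 226·2 + 284·4 = 3084
A has the highest Borda score (3084).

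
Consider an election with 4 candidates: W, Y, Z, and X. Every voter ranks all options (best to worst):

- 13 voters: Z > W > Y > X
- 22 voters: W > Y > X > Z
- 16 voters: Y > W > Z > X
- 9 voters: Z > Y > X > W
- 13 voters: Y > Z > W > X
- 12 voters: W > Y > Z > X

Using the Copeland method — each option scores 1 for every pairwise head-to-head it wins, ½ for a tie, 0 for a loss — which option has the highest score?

W

W: beats Y, Z, and X → score 3.
Y: beats Z and X; loses to W → score 2.
Z: beats X; loses to W and Y → score 1.
X: loses to W, Y, and Z → score 0.
W has the best pairwise record.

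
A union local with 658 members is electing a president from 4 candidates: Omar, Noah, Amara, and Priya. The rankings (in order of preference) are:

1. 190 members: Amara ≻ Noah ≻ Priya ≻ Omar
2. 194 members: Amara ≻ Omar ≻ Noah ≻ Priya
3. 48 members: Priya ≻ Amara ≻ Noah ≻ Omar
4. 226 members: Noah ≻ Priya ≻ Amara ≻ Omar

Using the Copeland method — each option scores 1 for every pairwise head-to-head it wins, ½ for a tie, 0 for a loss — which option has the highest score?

Amara

Omar: loses to Noah, Amara, and Priya → score 0.
Noah: beats Omar and Priya; loses to Amara → score 2.
Amara: beats Omar, Noah, and Priya → score 3.
Priya: beats Omar; loses to Noah and Amara → score 1.
Amara has the best pairwise record.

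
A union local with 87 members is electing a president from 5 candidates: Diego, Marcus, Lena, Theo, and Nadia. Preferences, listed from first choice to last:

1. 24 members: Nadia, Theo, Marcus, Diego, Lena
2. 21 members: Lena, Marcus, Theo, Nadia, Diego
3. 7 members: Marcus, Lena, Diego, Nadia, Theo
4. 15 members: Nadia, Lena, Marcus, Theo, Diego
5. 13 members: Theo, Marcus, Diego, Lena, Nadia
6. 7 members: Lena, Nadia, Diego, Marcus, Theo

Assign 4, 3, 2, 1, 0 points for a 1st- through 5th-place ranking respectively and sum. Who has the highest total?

Diego: 24·1 + 21·0 + 7·2 + 15·0 + 13·2 + 7·2 = 78
Marcus: 24·2 + 21·3 + 7·4 + 15·2 + 13·3 + 7·1 = 215
Lena: 24·0 + 21·4 + 7·3 + 15·3 + 13·1 + 7·4 = 191
Theo: 24·3 + 21·2 + 7·0 + 15·1 + 13·4 + 7·0 = 181
Nadia: 24·4 + 21·1 + 7·1 + 15·4 + 13·0 + 7·3 = 205
Marcus has the highest Borda score (215).

Marcus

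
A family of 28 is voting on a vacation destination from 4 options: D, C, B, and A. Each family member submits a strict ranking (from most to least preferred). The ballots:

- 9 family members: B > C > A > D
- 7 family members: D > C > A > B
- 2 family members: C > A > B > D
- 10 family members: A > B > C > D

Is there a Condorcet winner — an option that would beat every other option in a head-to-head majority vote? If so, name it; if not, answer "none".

Checking pairwise contests:
C beats D 21–7.
B beats C 19–9.
A beats B 19–9.
C beats A 18–10.
Every option loses at least one head-to-head, so there is no Condorcet winner.

none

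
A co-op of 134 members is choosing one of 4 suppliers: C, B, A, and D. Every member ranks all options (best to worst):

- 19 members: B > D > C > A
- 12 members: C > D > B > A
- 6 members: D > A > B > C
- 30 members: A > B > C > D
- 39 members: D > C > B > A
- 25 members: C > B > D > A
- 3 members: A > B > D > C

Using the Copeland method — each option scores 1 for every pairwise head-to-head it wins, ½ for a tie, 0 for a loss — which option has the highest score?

C

C: beats B and A; ties D → score 2.5.
B: beats A and D; loses to C → score 2.
A: loses to C, B, and D → score 0.
D: beats A; ties C; loses to B → score 1.5.
C has the best pairwise record.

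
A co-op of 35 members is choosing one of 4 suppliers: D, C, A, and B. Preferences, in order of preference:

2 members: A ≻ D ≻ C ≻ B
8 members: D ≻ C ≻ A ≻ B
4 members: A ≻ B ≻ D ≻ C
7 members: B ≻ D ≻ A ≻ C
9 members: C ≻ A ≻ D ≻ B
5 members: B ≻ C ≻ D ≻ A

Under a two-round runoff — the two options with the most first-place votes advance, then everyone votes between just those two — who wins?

C

Round 1 first-place votes: D 8, C 9, A 6, B 12.
B and C advance.
Runoff: B is preferred to C by 16 voters; C by 19.
C wins the runoff.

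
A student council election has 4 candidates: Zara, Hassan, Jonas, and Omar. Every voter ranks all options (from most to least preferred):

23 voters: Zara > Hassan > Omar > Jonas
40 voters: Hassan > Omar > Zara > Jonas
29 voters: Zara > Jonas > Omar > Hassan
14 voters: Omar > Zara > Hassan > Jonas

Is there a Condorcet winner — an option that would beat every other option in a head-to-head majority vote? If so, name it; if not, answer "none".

Checking pairwise contests:
Omar beats Zara 54–52.
Zara beats Hassan 66–40.
Zara beats Jonas 106–0.
Hassan beats Omar 63–43.
Every option loses at least one head-to-head, so there is no Condorcet winner.

none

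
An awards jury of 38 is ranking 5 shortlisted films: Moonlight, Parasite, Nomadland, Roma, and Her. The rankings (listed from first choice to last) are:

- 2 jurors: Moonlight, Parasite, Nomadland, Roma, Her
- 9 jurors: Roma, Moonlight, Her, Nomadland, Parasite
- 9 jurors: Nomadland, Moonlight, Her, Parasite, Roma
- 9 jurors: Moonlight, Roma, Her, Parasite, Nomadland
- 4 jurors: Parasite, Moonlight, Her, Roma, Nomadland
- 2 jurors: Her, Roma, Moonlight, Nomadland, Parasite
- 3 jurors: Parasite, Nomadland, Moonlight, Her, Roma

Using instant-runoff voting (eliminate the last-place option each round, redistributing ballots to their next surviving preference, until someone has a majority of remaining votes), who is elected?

Round 1: Moonlight 11, Parasite 7, Nomadland 9, Roma 9, Her 2. Eliminate Her.
Round 2: Moonlight 11, Parasite 7, Nomadland 9, Roma 11. Eliminate Parasite.
Round 3: Moonlight 15, Nomadland 12, Roma 11. Eliminate Roma.
Round 4: Moonlight 26, Nomadland 12. Moonlight has a majority.

Moonlight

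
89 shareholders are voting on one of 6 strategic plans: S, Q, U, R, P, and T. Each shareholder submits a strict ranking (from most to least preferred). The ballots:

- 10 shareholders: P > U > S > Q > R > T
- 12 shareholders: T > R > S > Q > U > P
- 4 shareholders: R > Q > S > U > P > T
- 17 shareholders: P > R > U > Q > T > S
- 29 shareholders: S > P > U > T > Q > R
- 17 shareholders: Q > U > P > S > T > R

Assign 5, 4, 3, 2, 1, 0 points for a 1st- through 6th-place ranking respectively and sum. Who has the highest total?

P

S: 10·3 + 12·3 + 4·3 + 17·0 + 29·5 + 17·2 = 257
Q: 10·2 + 12·2 + 4·4 + 17·2 + 29·1 + 17·5 = 208
U: 10·4 + 12·1 + 4·2 + 17·3 + 29·3 + 17·4 = 266
R: 10·1 + 12·4 + 4·5 + 17·4 + 29·0 + 17·0 = 146
P: 10·5 + 12·0 + 4·1 + 17·5 + 29·4 + 17·3 = 306
T: 10·0 + 12·5 + 4·0 + 17·1 + 29·2 + 17·1 = 152
P has the highest Borda score (306).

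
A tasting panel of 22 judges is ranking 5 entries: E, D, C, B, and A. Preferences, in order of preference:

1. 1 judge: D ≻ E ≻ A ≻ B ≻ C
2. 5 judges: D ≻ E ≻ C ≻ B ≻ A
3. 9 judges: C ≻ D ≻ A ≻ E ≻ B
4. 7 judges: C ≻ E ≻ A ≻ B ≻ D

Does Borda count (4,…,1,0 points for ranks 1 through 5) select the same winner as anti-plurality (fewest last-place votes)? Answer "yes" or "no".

Borda — scores: E 48, D 51, C 74, B 13, A 34. Winner: C.
Anti-plurality — last-place votes: E 0, D 7, C 1, B 9, A 5. Winner: E.
The two methods disagree.

no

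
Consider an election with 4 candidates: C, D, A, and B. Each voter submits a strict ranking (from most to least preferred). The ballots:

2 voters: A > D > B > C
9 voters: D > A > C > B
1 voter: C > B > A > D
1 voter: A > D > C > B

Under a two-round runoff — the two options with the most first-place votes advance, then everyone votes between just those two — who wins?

Round 1 first-place votes: C 1, D 9, A 3, B 0.
D and A advance.
Runoff: D is preferred to A by 9 voters; A by 4.
D wins the runoff.

D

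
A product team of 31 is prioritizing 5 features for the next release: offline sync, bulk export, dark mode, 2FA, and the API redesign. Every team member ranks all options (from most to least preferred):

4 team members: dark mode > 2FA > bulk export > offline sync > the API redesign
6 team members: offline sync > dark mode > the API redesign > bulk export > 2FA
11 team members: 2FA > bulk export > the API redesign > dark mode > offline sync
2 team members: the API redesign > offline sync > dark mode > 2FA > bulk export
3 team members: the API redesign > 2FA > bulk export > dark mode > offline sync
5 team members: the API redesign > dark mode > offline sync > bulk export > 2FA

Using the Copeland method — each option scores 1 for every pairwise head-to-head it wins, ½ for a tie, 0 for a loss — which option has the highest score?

offline sync: loses to bulk export, dark mode, 2FA, and the API redesign → score 0.
bulk export: beats offline sync; loses to dark mode, 2FA, and the API redesign → score 1.
dark mode: beats offline sync, bulk export, and 2FA; loses to the API redesign → score 3.
2FA: beats offline sync and bulk export; loses to dark mode and the API redesign → score 2.
the API redesign: beats offline sync, bulk export, dark mode, and 2FA → score 4.
the API redesign has the best pairwise record.

the API redesign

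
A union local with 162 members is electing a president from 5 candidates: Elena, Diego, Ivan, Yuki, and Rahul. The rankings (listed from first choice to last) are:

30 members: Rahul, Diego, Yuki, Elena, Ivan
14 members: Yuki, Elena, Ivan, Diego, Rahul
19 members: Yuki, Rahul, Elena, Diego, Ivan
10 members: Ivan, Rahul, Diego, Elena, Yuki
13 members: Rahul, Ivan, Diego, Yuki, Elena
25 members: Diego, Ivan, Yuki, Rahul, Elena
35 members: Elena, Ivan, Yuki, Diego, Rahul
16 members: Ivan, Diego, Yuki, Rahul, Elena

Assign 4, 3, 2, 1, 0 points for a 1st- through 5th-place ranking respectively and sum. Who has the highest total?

Yuki

Elena: 30·1 + 14·3 + 19·2 + 10·1 + 13·0 + 25·0 + 35·4 + 16·0 = 260
Diego: 30·3 + 14·1 + 19·1 + 10·2 + 13·2 + 25·4 + 35·1 + 16·3 = 352
Ivan: 30·0 + 14·2 + 19·0 + 10·4 + 13·3 + 25·3 + 35·3 + 16·4 = 351
Yuki: 30·2 + 14·4 + 19·4 + 10·0 + 13·1 + 25·2 + 35·2 + 16·2 = 357
Rahul: 30·4 + 14·0 + 19·3 + 10·3 + 13·4 + 25·1 + 35·0 + 16·1 = 300
Yuki has the highest Borda score (357).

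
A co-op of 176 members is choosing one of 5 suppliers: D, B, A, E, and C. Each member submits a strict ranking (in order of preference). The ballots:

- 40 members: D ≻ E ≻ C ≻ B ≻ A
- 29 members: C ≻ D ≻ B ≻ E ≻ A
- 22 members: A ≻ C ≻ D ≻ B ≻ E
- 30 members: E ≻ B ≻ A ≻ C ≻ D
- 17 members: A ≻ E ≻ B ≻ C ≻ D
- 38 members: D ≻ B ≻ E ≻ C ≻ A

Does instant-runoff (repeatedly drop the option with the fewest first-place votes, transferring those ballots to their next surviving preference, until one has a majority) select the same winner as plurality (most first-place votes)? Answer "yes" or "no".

Instant-runoff — R1 D 78, B 0, A 39, E 30, C 29 (B out); R2 D 78, A 39, E 30, C 29 (C out); R3 D 107, A 39, E 30 (D winner). Winner: D.
Plurality — first-place votes: D 78, B 0, A 39, E 30, C 29. Winner: D.
The two methods agree.

yes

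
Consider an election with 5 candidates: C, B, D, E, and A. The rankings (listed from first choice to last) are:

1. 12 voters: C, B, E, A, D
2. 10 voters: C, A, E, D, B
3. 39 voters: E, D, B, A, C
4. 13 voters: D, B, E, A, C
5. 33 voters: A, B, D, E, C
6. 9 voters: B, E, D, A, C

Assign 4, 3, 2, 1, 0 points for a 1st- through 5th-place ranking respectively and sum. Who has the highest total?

B

C: 12·4 + 10·4 + 39·0 + 13·0 + 33·0 + 9·0 = 88
B: 12·3 + 10·0 + 39·2 + 13·3 + 33·3 + 9·4 = 288
D: 12·0 + 10·1 + 39·3 + 13·4 + 33·2 + 9·2 = 263
E: 12·2 + 10·2 + 39·4 + 13·2 + 33·1 + 9·3 = 286
A: 12·1 + 10·3 + 39·1 + 13·1 + 33·4 + 9·1 = 235
B has the highest Borda score (288).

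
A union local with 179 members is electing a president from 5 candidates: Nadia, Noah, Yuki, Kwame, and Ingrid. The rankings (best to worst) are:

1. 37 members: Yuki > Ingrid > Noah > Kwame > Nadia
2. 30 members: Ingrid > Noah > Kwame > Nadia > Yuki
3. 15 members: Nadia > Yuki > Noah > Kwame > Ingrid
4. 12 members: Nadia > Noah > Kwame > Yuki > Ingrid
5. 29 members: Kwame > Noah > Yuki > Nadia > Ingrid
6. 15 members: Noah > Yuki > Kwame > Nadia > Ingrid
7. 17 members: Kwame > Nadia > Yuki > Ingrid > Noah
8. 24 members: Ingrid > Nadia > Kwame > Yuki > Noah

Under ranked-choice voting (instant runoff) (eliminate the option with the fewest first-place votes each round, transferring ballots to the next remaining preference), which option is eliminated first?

Noah

Round 1: Nadia 27, Noah 15, Yuki 37, Kwame 46, Ingrid 54. Eliminate Noah.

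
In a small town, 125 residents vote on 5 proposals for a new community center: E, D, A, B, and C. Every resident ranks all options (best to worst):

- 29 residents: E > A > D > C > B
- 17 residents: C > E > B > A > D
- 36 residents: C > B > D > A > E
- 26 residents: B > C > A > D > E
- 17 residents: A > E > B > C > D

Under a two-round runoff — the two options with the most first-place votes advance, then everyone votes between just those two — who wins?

C

Round 1 first-place votes: E 29, D 0, A 17, B 26, C 53.
C and E advance.
Runoff: C is preferred to E by 79 voters; E by 46.
C wins the runoff.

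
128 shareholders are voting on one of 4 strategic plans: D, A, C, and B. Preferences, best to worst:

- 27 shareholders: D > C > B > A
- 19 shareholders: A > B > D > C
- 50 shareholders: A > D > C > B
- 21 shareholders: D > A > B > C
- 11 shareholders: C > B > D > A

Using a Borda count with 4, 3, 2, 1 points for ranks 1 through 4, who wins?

D

D: 27·4 + 19·2 + 50·3 + 21·4 + 11·2 = 402
A: 27·1 + 19·4 + 50·4 + 21·3 + 11·1 = 377
C: 27·3 + 19·1 + 50·2 + 21·1 + 11·4 = 265
B: 27·2 + 19·3 + 50·1 + 21·2 + 11·3 = 236
D has the highest Borda score (402).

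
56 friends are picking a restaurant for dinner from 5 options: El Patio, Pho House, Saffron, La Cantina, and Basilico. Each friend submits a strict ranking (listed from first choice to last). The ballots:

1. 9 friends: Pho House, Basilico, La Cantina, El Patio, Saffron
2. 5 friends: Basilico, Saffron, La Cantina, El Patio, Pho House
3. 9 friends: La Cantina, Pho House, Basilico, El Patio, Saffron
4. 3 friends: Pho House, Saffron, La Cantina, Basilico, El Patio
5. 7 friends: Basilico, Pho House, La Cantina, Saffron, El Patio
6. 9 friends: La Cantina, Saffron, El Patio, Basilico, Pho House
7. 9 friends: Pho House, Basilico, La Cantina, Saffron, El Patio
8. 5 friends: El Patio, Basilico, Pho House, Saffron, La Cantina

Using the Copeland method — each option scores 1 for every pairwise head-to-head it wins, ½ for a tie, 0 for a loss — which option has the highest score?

Pho House

El Patio: loses to Pho House, Saffron, La Cantina, and Basilico → score 0.
Pho House: beats El Patio, Saffron, La Cantina, and Basilico → score 4.
Saffron: beats El Patio; loses to Pho House, La Cantina, and Basilico → score 1.
La Cantina: beats El Patio and Saffron; loses to Pho House and Basilico → score 2.
Basilico: beats El Patio, Saffron, and La Cantina; loses to Pho House → score 3.
Pho House has the best pairwise record.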